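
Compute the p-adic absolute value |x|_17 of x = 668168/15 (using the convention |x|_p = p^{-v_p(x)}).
|668168/15|_17 = 1/83521

Step 1 — compute v_17(x) by factoring powers of 17 out of the numerator and denominator: v_17(668168/15) = 4. Step 2 — apply |x|_p = p^{-v_p(x)} = 17^{-4} = 1/83521.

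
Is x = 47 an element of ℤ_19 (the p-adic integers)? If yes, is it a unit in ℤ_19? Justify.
x ∈ ℤ_19^× (unit); v_19(x) = 0

ℤ_19 = {x ∈ ℚ_19 : v_19(x) ≥ 0} and ℤ_19^× = {x ∈ ℤ_19 : v_19(x) = 0}. Here v_19(47) = v_19(num) − v_19(den) = 0; compare against these criteria.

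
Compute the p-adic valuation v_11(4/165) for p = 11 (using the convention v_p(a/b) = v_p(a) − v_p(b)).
v_11(4/165) = -1

Factor powers of 11 from the numerator and denominator of the reduced fraction: 4 = 11^0 · 4 and 165 = 11^1 · 15. Apply v_p(a/b) = v_p(a) − v_p(b): v_11(4/165) = 0 − 1 = -1.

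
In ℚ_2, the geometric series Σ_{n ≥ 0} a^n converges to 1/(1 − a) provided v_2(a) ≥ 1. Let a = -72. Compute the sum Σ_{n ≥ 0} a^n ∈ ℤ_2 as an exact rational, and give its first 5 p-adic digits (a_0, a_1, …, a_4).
Σ a^n = 1/(1 − a) = 1/73;  first 5 digits = (1, 0, 0, 1, 1)

v_2(a) = 3 ≥ 1, so the series converges in ℤ_2 to 1/(1 − a) = 1/(1 − (-72)) = 1/73. Expand this rational in ℤ_2: compute digits iteratively via d_i = x_i mod 2, x_{i+1} = (x_i − d_i)/2. The first 5 digits are (1, 0, 0, 1, 1).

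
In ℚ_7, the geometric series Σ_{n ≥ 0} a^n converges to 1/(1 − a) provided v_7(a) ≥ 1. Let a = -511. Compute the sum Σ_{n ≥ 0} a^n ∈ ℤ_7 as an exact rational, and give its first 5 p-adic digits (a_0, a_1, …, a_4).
Σ a^n = 1/(1 − a) = 1/512;  first 5 digits = (1, 4, 5, 4, 6)

v_7(a) = 1 ≥ 1, so the series converges in ℤ_7 to 1/(1 − a) = 1/(1 − (-511)) = 1/512. Expand this rational in ℤ_7: compute digits iteratively via d_i = x_i mod 7, x_{i+1} = (x_i − d_i)/7. The first 5 digits are (1, 4, 5, 4, 6).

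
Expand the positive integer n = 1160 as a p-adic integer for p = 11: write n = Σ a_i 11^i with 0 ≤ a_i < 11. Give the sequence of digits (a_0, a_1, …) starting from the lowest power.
(a_0, a_1, …) = (5, 6, 9)

Repeated division by 11 gives the digits low-to-high: 1160 = 5 + 6·11^1 + 9·11^2. Digit sequence: (5, 6, 9).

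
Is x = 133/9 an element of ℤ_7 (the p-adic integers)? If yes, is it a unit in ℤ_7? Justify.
x ∈ ℤ_7 but not a unit; v_7(x) = 1 > 0

ℤ_7 = {x ∈ ℚ_7 : v_7(x) ≥ 0} and ℤ_7^× = {x ∈ ℤ_7 : v_7(x) = 0}. Here v_7(133/9) = v_7(num) − v_7(den) = 1; compare against these criteria.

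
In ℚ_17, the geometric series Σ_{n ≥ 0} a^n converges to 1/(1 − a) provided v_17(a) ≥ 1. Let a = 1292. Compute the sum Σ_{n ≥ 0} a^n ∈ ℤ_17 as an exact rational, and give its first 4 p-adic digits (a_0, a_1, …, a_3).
Σ a^n = 1/(1 − a) = -1/1291;  first 4 digits = (1, 8, 0, 2)

v_17(a) = 1 ≥ 1, so the series converges in ℤ_17 to 1/(1 − a) = 1/(1 − 1292) = -1/1291. Expand this rational in ℤ_17: compute digits iteratively via d_i = x_i mod 17, x_{i+1} = (x_i − d_i)/17. The first 4 digits are (1, 8, 0, 2).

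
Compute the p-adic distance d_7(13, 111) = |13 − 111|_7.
d_7(13, 111) = 1/49

Step 1 — x − y = 13 − 111 = -98. Step 2 — v_7(-98) = 2 (factor: -98 = −(7^2 · 2); the sign does not affect v_p). Step 3 — |x − y|_7 = 7^{-2} = 1/49.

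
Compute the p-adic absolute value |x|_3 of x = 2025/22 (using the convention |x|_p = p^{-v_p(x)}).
|2025/22|_3 = 1/81

Step 1 — compute v_3(x) by factoring powers of 3 out of the numerator and denominator: v_3(2025/22) = 4. Step 2 — apply |x|_p = p^{-v_p(x)} = 3^{-4} = 1/81.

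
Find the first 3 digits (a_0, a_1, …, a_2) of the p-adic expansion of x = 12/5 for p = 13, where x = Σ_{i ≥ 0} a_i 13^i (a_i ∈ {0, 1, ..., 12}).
(a_0, …, a_2) = (5, 5, 10)

v_13(12/5) = 0 (numerator and denominator both coprime to 13), so x ∈ ℤ_13^×. Compute digits iteratively via a_i = x_i mod 13, x_{i+1} = (x_i − a_i)/13, with x_0 = x:
  x_0 = 12/5;  a_0 = 5;  x_1 = (x_0 − 5)/13 = -1/5
  x_1 = -1/5;  a_1 = 5;  x_2 = (x_1 − 5)/13 = -2/5
  x_2 = -2/5;  a_2 = 10;  x_3 = (x_2 − 10)/13 = -4/5
Digits: (5, 5, 10).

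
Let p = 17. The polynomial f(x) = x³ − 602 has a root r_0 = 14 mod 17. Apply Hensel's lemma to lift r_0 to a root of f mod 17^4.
r_3 = 28064 (mod 83521)

Hensel: r_{i+1} = r_i − f(r_i)/f′(r_i) mod 17^{i+2}, where f′(x) = 3x². Iterate:
  r_0 = 14 (mod 17)
  r_1 = 31 (mod 289)
  r_2 = 3499 (mod 4913)
  r_3 = 28064 (mod 83521)
Final: r = 28064 with f(r) ≡ 0 mod 17^4.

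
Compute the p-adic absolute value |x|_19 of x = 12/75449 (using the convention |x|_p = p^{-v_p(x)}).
|12/75449|_19 = 6859

Step 1 — compute v_19(x) by factoring powers of 19 out of the numerator and denominator: v_19(12/75449) = -3. Step 2 — apply |x|_p = p^{-v_p(x)} = 19^{3} = 6859.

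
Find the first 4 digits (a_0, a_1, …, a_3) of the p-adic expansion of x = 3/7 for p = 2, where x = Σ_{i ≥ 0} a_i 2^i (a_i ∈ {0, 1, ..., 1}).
(a_0, …, a_3) = (1, 0, 1, 0)

v_2(3/7) = 0 (numerator and denominator both coprime to 2), so x ∈ ℤ_2^×. Compute digits iteratively via a_i = x_i mod 2, x_{i+1} = (x_i − a_i)/2, with x_0 = x:
  x_0 = 3/7;  a_0 = 1;  x_1 = (x_0 − 1)/2 = -2/7
  x_1 = -2/7;  a_1 = 0;  x_2 = (x_1 − 0)/2 = -1/7
  x_2 = -1/7;  a_2 = 1;  x_3 = (x_2 − 1)/2 = -4/7
  x_3 = -4/7;  a_3 = 0;  x_4 = (x_3 − 0)/2 = -2/7
Digits: (1, 0, 1, 0).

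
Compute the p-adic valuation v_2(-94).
v_2(-94) = 1

v_2(n) is the largest exponent k such that 2^k divides n. Factor out: -94 = -2^1 · 47. (Sign doesn't affect v_p.) So v_2(-94) = 1.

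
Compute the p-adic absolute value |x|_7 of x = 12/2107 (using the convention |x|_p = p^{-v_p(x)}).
|12/2107|_7 = 49

Step 1 — compute v_7(x) by factoring powers of 7 out of the numerator and denominator: v_7(12/2107) = -2. Step 2 — apply |x|_p = p^{-v_p(x)} = 7^{2} = 49.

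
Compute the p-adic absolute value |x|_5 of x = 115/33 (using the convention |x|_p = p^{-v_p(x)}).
|115/33|_5 = 1/5

Step 1 — compute v_5(x) by factoring powers of 5 out of the numerator and denominator: v_5(115/33) = 1. Step 2 — apply |x|_p = p^{-v_p(x)} = 5^{-1} = 1/5.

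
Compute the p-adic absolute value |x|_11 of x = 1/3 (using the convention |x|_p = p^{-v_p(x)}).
|1/3|_11 = 1

Step 1 — compute v_11(x) by factoring powers of 11 out of the numerator and denominator: v_11(1/3) = 0. Step 2 — apply |x|_p = p^{-v_p(x)} = 11^{0} = 1.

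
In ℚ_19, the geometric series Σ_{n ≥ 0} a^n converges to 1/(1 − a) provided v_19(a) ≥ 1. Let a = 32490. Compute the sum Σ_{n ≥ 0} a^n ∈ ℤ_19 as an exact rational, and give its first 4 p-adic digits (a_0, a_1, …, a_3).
Σ a^n = 1/(1 − a) = -1/32489;  first 4 digits = (1, 0, 14, 4)

v_19(a) = 2 ≥ 1, so the series converges in ℤ_19 to 1/(1 − a) = 1/(1 − 32490) = -1/32489. Expand this rational in ℤ_19: compute digits iteratively via d_i = x_i mod 19, x_{i+1} = (x_i − d_i)/19. The first 4 digits are (1, 0, 14, 4).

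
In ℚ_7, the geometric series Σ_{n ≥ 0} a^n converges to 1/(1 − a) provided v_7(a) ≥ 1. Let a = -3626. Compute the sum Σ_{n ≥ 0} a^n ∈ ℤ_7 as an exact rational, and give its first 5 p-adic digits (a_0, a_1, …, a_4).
Σ a^n = 1/(1 − a) = 1/3627;  first 5 digits = (1, 0, 3, 3, 0)

v_7(a) = 2 ≥ 1, so the series converges in ℤ_7 to 1/(1 − a) = 1/(1 − (-3626)) = 1/3627. Expand this rational in ℤ_7: compute digits iteratively via d_i = x_i mod 7, x_{i+1} = (x_i − d_i)/7. The first 5 digits are (1, 0, 3, 3, 0).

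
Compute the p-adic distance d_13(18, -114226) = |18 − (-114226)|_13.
d_13(18, -114226) = 1/28561

Step 1 — x − y = 18 − (-114226) = 114244. Step 2 — v_13(114244) = 4 (factor: 114244 = (13^4 · 4); the sign does not affect v_p). Step 3 — |x − y|_13 = 13^{-4} = 1/28561.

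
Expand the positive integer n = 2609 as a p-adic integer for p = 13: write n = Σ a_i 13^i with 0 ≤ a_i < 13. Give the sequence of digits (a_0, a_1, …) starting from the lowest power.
(a_0, a_1, …) = (9, 5, 2, 1)

Repeated division by 13 gives the digits low-to-high: 2609 = 9 + 5·13^1 + 2·13^2 + 1·13^3. Digit sequence: (9, 5, 2, 1).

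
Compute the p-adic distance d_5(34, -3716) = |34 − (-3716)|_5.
d_5(34, -3716) = 1/625

Step 1 — x − y = 34 − (-3716) = 3750. Step 2 — v_5(3750) = 4 (factor: 3750 = (5^4 · 6); the sign does not affect v_p). Step 3 — |x − y|_5 = 5^{-4} = 1/625.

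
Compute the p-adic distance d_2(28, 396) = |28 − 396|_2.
d_2(28, 396) = 1/16

Step 1 — x − y = 28 − 396 = -368. Step 2 — v_2(-368) = 4 (factor: -368 = −(2^4 · 23); the sign does not affect v_p). Step 3 — |x − y|_2 = 2^{-4} = 1/16.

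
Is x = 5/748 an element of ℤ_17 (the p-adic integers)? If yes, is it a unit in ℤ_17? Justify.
x ∉ ℤ_17 (v_17(x) = -1 < 0)

ℤ_17 = {x ∈ ℚ_17 : v_17(x) ≥ 0} and ℤ_17^× = {x ∈ ℤ_17 : v_17(x) = 0}. Here v_17(5/748) = v_17(num) − v_17(den) = -1; compare against these criteria.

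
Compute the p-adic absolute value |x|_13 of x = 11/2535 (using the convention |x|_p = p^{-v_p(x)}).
|11/2535|_13 = 169

Step 1 — compute v_13(x) by factoring powers of 13 out of the numerator and denominator: v_13(11/2535) = -2. Step 2 — apply |x|_p = p^{-v_p(x)} = 13^{2} = 169.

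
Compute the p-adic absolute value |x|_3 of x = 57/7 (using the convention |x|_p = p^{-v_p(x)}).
|57/7|_3 = 1/3

Step 1 — compute v_3(x) by factoring powers of 3 out of the numerator and denominator: v_3(57/7) = 1. Step 2 — apply |x|_p = p^{-v_p(x)} = 3^{-1} = 1/3.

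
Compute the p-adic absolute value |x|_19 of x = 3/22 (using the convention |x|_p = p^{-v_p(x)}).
|3/22|_19 = 1

Step 1 — compute v_19(x) by factoring powers of 19 out of the numerator and denominator: v_19(3/22) = 0. Step 2 — apply |x|_p = p^{-v_p(x)} = 19^{0} = 1.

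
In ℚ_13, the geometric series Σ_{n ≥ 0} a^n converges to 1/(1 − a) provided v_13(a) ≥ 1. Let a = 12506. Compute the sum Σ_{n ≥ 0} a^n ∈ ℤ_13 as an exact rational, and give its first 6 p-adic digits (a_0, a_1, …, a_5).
Σ a^n = 1/(1 − a) = -1/12505;  first 6 digits = (1, 0, 9, 5, 3, 5)

v_13(a) = 2 ≥ 1, so the series converges in ℤ_13 to 1/(1 − a) = 1/(1 − 12506) = -1/12505. Expand this rational in ℤ_13: compute digits iteratively via d_i = x_i mod 13, x_{i+1} = (x_i − d_i)/13. The first 6 digits are (1, 0, 9, 5, 3, 5).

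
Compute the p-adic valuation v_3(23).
v_3(23) = 0

v_3(n) is the largest exponent k such that 3^k divides n. Factor out: 23 = 3^0 · 23. (Sign doesn't affect v_p.) So v_3(23) = 0.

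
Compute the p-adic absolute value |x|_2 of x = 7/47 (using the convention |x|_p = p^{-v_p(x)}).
|7/47|_2 = 1

Step 1 — compute v_2(x) by factoring powers of 2 out of the numerator and denominator: v_2(7/47) = 0. Step 2 — apply |x|_p = p^{-v_p(x)} = 2^{0} = 1.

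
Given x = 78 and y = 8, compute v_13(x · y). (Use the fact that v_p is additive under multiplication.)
v_13(624) = 1

v_p(x) = 1 (factor: 78 = 13^1 · 6); v_p(y) = 0 (factor: 8 = 13^0 · 8). Additivity: v_p(xy) = v_p(x) + v_p(y) = 1 + 0 = 1. (Direct check: xy = 624 = 13^1 · (48).)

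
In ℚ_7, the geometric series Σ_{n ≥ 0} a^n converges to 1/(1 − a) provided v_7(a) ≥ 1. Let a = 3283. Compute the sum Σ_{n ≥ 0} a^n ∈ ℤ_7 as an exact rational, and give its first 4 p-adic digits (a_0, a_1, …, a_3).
Σ a^n = 1/(1 − a) = -1/3282;  first 4 digits = (1, 0, 4, 2)

v_7(a) = 2 ≥ 1, so the series converges in ℤ_7 to 1/(1 − a) = 1/(1 − 3283) = -1/3282. Expand this rational in ℤ_7: compute digits iteratively via d_i = x_i mod 7, x_{i+1} = (x_i − d_i)/7. The first 4 digits are (1, 0, 4, 2).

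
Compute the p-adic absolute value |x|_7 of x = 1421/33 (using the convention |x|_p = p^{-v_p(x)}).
|1421/33|_7 = 1/49

Step 1 — compute v_7(x) by factoring powers of 7 out of the numerator and denominator: v_7(1421/33) = 2. Step 2 — apply |x|_p = p^{-v_p(x)} = 7^{-2} = 1/49.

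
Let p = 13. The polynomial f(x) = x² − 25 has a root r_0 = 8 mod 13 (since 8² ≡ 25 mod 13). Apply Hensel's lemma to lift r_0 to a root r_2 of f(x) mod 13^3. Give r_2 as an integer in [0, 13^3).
r_2 = 2192 (mod 2197)

Hensel's recurrence: r_{i+1} = r_i − f(r_i)·(f′(r_i))^{-1} mod 13^{i+2}, with f′(x) = 2x. Iterate:
  r_0 = 8 (mod 13)
  r_1 = 164 (mod 169)
  r_2 = 2192 (mod 2197)
Final: r_2 = 2192, and one checks f(r_2) ≡ 0 mod 13^3.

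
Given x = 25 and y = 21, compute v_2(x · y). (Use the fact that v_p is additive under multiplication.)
v_2(525) = 0

v_p(x) = 0 (factor: 25 = 2^0 · 25); v_p(y) = 0 (factor: 21 = 2^0 · 21). Additivity: v_p(xy) = v_p(x) + v_p(y) = 0 + 0 = 0. (Direct check: xy = 525 = 2^0 · (525).)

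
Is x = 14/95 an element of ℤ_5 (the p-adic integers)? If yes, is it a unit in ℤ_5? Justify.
x ∉ ℤ_5 (v_5(x) = -1 < 0)

ℤ_5 = {x ∈ ℚ_5 : v_5(x) ≥ 0} and ℤ_5^× = {x ∈ ℤ_5 : v_5(x) = 0}. Here v_5(14/95) = v_5(num) − v_5(den) = -1; compare against these criteria.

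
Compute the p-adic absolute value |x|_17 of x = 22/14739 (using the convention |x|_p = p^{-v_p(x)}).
|22/14739|_17 = 4913

Step 1 — compute v_17(x) by factoring powers of 17 out of the numerator and denominator: v_17(22/14739) = -3. Step 2 — apply |x|_p = p^{-v_p(x)} = 17^{3} = 4913.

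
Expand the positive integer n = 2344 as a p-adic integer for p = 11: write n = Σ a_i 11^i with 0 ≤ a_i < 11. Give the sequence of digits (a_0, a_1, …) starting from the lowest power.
(a_0, a_1, …) = (1, 4, 8, 1)

Repeated division by 11 gives the digits low-to-high: 2344 = 1 + 4·11^1 + 8·11^2 + 1·11^3. Digit sequence: (1, 4, 8, 1).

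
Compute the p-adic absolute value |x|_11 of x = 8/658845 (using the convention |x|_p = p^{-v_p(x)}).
|8/658845|_11 = 14641

Step 1 — compute v_11(x) by factoring powers of 11 out of the numerator and denominator: v_11(8/658845) = -4. Step 2 — apply |x|_p = p^{-v_p(x)} = 11^{4} = 14641.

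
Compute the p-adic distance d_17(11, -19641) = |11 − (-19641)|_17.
d_17(11, -19641) = 1/4913

Step 1 — x − y = 11 − (-19641) = 19652. Step 2 — v_17(19652) = 3 (factor: 19652 = (17^3 · 4); the sign does not affect v_p). Step 3 — |x − y|_17 = 17^{-3} = 1/4913.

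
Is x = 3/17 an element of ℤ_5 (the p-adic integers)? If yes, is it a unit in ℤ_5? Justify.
x ∈ ℤ_5^× (unit); v_5(x) = 0

ℤ_5 = {x ∈ ℚ_5 : v_5(x) ≥ 0} and ℤ_5^× = {x ∈ ℤ_5 : v_5(x) = 0}. Here v_5(3/17) = v_5(num) − v_5(den) = 0; compare against these criteria.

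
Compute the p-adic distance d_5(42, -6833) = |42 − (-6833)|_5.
d_5(42, -6833) = 1/625

Step 1 — x − y = 42 − (-6833) = 6875. Step 2 — v_5(6875) = 4 (factor: 6875 = (5^4 · 11); the sign does not affect v_p). Step 3 — |x − y|_5 = 5^{-4} = 1/625.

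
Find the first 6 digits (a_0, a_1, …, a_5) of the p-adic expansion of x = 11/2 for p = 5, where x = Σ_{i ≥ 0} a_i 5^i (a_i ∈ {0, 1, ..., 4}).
(a_0, …, a_5) = (3, 3, 2, 2, 2, 2)

v_5(11/2) = 0 (numerator and denominator both coprime to 5), so x ∈ ℤ_5^×. Compute digits iteratively via a_i = x_i mod 5, x_{i+1} = (x_i − a_i)/5, with x_0 = x:
  x_0 = 11/2;  a_0 = 3;  x_1 = (x_0 − 3)/5 = 1/2
  x_1 = 1/2;  a_1 = 3;  x_2 = (x_1 − 3)/5 = -1/2
  x_2 = -1/2;  a_2 = 2;  x_3 = (x_2 − 2)/5 = -1/2
  x_3 = -1/2;  a_3 = 2;  x_4 = (x_3 − 2)/5 = -1/2
  x_4 = -1/2;  a_4 = 2;  x_5 = (x_4 − 2)/5 = -1/2
  x_5 = -1/2;  a_5 = 2;  x_6 = (x_5 − 2)/5 = -1/2
Digits: (3, 3, 2, 2, 2, 2).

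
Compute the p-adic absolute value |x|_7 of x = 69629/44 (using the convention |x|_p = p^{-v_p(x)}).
|69629/44|_7 = 1/2401

Step 1 — compute v_7(x) by factoring powers of 7 out of the numerator and denominator: v_7(69629/44) = 4. Step 2 — apply |x|_p = p^{-v_p(x)} = 7^{-4} = 1/2401.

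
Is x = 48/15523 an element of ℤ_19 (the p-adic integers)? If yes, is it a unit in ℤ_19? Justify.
x ∉ ℤ_19 (v_19(x) = -2 < 0)

ℤ_19 = {x ∈ ℚ_19 : v_19(x) ≥ 0} and ℤ_19^× = {x ∈ ℤ_19 : v_19(x) = 0}. Here v_19(48/15523) = v_19(num) − v_19(den) = -2; compare against these criteria.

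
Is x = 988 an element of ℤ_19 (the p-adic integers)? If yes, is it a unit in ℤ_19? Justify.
x ∈ ℤ_19 but not a unit; v_19(x) = 1 > 0

ℤ_19 = {x ∈ ℚ_19 : v_19(x) ≥ 0} and ℤ_19^× = {x ∈ ℤ_19 : v_19(x) = 0}. Here v_19(988) = v_19(num) − v_19(den) = 1; compare against these criteria.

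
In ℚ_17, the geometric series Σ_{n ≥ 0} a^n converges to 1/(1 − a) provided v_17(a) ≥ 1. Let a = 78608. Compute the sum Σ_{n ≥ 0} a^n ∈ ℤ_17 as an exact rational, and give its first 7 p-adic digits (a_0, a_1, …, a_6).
Σ a^n = 1/(1 − a) = -1/78607;  first 7 digits = (1, 0, 0, 16, 0, 0, 1)

v_17(a) = 3 ≥ 1, so the series converges in ℤ_17 to 1/(1 − a) = 1/(1 − 78608) = -1/78607. Expand this rational in ℤ_17: compute digits iteratively via d_i = x_i mod 17, x_{i+1} = (x_i − d_i)/17. The first 7 digits are (1, 0, 0, 16, 0, 0, 1).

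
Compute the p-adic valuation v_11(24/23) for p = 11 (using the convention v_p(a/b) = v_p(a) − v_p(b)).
v_11(24/23) = 0

Factor powers of 11 from the numerator and denominator of the reduced fraction: 24 = 11^0 · 24 and 23 = 11^0 · 23. Apply v_p(a/b) = v_p(a) − v_p(b): v_11(24/23) = 0 − 0 = 0.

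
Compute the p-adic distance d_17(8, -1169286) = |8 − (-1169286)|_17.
d_17(8, -1169286) = 1/83521

Step 1 — x − y = 8 − (-1169286) = 1169294. Step 2 — v_17(1169294) = 4 (factor: 1169294 = (17^4 · 14); the sign does not affect v_p). Step 3 — |x − y|_17 = 17^{-4} = 1/83521.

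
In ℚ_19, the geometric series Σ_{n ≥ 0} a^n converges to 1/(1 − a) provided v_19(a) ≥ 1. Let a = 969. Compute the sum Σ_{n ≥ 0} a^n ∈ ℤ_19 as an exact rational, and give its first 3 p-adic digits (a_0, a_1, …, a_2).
Σ a^n = 1/(1 − a) = -1/968;  first 3 digits = (1, 13, 0)

v_19(a) = 1 ≥ 1, so the series converges in ℤ_19 to 1/(1 − a) = 1/(1 − 969) = -1/968. Expand this rational in ℤ_19: compute digits iteratively via d_i = x_i mod 19, x_{i+1} = (x_i − d_i)/19. The first 3 digits are (1, 13, 0).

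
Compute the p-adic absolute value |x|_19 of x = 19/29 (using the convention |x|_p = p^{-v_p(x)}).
|19/29|_19 = 1/19

Step 1 — compute v_19(x) by factoring powers of 19 out of the numerator and denominator: v_19(19/29) = 1. Step 2 — apply |x|_p = p^{-v_p(x)} = 19^{-1} = 1/19.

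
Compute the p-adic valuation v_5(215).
v_5(215) = 1

v_5(n) is the largest exponent k such that 5^k divides n. Factor out: 215 = 5^1 · 43. (Sign doesn't affect v_p.) So v_5(215) = 1.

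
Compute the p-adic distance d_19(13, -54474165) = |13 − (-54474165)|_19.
d_19(13, -54474165) = 1/2476099

Step 1 — x − y = 13 − (-54474165) = 54474178. Step 2 — v_19(54474178) = 5 (factor: 54474178 = (19^5 · 22); the sign does not affect v_p). Step 3 — |x − y|_19 = 19^{-5} = 1/2476099.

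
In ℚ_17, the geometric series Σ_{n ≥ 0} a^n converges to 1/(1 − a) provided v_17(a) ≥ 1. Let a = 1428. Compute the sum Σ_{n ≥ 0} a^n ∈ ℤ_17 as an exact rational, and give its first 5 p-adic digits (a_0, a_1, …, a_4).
Σ a^n = 1/(1 − a) = -1/1427;  first 5 digits = (1, 16, 5, 6, 6)

v_17(a) = 1 ≥ 1, so the series converges in ℤ_17 to 1/(1 − a) = 1/(1 − 1428) = -1/1427. Expand this rational in ℤ_17: compute digits iteratively via d_i = x_i mod 17, x_{i+1} = (x_i − d_i)/17. The first 5 digits are (1, 16, 5, 6, 6).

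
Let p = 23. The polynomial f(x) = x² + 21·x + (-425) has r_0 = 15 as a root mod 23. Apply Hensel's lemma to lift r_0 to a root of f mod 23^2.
r_1 = 521 (mod 529)

Hensel: r_{i+1} = r_i − f(r_i)·(f′(r_i))^{-1} mod 23^{i+2}, f′(x) = 2x + 21. Iterate:
  r_0 = 15 (mod 23)
  r_1 = 521 (mod 529)
Final: r = 521 satisfies f(r) ≡ 0 mod 23^2.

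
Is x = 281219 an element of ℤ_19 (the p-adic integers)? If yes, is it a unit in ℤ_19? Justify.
x ∈ ℤ_19 but not a unit; v_19(x) = 3 > 0

ℤ_19 = {x ∈ ℚ_19 : v_19(x) ≥ 0} and ℤ_19^× = {x ∈ ℤ_19 : v_19(x) = 0}. Here v_19(281219) = v_19(num) − v_19(den) = 3; compare against these criteria.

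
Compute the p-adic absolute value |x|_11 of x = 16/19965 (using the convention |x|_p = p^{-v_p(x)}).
|16/19965|_11 = 1331

Step 1 — compute v_11(x) by factoring powers of 11 out of the numerator and denominator: v_11(16/19965) = -3. Step 2 — apply |x|_p = p^{-v_p(x)} = 11^{3} = 1331.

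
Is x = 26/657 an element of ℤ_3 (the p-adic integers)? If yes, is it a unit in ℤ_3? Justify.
x ∉ ℤ_3 (v_3(x) = -2 < 0)

ℤ_3 = {x ∈ ℚ_3 : v_3(x) ≥ 0} and ℤ_3^× = {x ∈ ℤ_3 : v_3(x) = 0}. Here v_3(26/657) = v_3(num) − v_3(den) = -2; compare against these criteria.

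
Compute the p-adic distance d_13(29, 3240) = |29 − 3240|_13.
d_13(29, 3240) = 1/169

Step 1 — x − y = 29 − 3240 = -3211. Step 2 — v_13(-3211) = 2 (factor: -3211 = −(13^2 · 19); the sign does not affect v_p). Step 3 — |x − y|_13 = 13^{-2} = 1/169.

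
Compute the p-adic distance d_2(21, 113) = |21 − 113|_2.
d_2(21, 113) = 1/4

Step 1 — x − y = 21 − 113 = -92. Step 2 — v_2(-92) = 2 (factor: -92 = −(2^2 · 23); the sign does not affect v_p). Step 3 — |x − y|_2 = 2^{-2} = 1/4.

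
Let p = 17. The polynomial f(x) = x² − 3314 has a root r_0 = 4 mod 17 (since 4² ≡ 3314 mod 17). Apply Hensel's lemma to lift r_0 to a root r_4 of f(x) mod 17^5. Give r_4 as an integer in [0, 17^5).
r_4 = 706949 (mod 1419857)

Hensel's recurrence: r_{i+1} = r_i − f(r_i)·(f′(r_i))^{-1} mod 17^{i+2}, with f′(x) = 2x. Iterate:
  r_0 = 4 (mod 17)
  r_1 = 55 (mod 289)
  r_2 = 4390 (mod 4913)
  r_3 = 38781 (mod 83521)
  r_4 = 706949 (mod 1419857)
Final: r_4 = 706949, and one checks f(r_4) ≡ 0 mod 17^5.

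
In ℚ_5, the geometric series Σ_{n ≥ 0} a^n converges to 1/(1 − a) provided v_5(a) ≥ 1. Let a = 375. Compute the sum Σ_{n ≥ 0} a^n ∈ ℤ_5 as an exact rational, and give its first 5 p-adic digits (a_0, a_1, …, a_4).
Σ a^n = 1/(1 − a) = -1/374;  first 5 digits = (1, 0, 0, 3, 0)

v_5(a) = 3 ≥ 1, so the series converges in ℤ_5 to 1/(1 − a) = 1/(1 − 375) = -1/374. Expand this rational in ℤ_5: compute digits iteratively via d_i = x_i mod 5, x_{i+1} = (x_i − d_i)/5. The first 5 digits are (1, 0, 0, 3, 0).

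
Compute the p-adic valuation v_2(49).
v_2(49) = 0

v_2(n) is the largest exponent k such that 2^k divides n. Factor out: 49 = 2^0 · 49. (Sign doesn't affect v_p.) So v_2(49) = 0.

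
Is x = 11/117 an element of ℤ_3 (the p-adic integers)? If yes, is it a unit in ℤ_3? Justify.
x ∉ ℤ_3 (v_3(x) = -2 < 0)

ℤ_3 = {x ∈ ℚ_3 : v_3(x) ≥ 0} and ℤ_3^× = {x ∈ ℤ_3 : v_3(x) = 0}. Here v_3(11/117) = v_3(num) − v_3(den) = -2; compare against these criteria.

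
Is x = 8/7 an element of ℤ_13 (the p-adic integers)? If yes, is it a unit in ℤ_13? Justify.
x ∈ ℤ_13^× (unit); v_13(x) = 0

ℤ_13 = {x ∈ ℚ_13 : v_13(x) ≥ 0} and ℤ_13^× = {x ∈ ℤ_13 : v_13(x) = 0}. Here v_13(8/7) = v_13(num) − v_13(den) = 0; compare against these criteria.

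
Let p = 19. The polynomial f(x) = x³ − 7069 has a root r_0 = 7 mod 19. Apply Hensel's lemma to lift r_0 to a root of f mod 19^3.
r_2 = 5954 (mod 6859)

Hensel: r_{i+1} = r_i − f(r_i)/f′(r_i) mod 19^{i+2}, where f′(x) = 3x². Iterate:
  r_0 = 7 (mod 19)
  r_1 = 178 (mod 361)
  r_2 = 5954 (mod 6859)
Final: r = 5954 with f(r) ≡ 0 mod 19^3.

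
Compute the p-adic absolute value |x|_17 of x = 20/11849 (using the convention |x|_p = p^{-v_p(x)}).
|20/11849|_17 = 289

Step 1 — compute v_17(x) by factoring powers of 17 out of the numerator and denominator: v_17(20/11849) = -2. Step 2 — apply |x|_p = p^{-v_p(x)} = 17^{2} = 289.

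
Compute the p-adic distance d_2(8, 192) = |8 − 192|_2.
d_2(8, 192) = 1/8

Step 1 — x − y = 8 − 192 = -184. Step 2 — v_2(-184) = 3 (factor: -184 = −(2^3 · 23); the sign does not affect v_p). Step 3 — |x − y|_2 = 2^{-3} = 1/8.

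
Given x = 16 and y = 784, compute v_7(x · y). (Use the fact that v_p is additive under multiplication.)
v_7(12544) = 2

v_p(x) = 0 (factor: 16 = 7^0 · 16); v_p(y) = 2 (factor: 784 = 7^2 · 16). Additivity: v_p(xy) = v_p(x) + v_p(y) = 0 + 2 = 2. (Direct check: xy = 12544 = 7^2 · (256).)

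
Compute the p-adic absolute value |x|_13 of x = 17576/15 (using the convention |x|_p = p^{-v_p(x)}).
|17576/15|_13 = 1/2197

Step 1 — compute v_13(x) by factoring powers of 13 out of the numerator and denominator: v_13(17576/15) = 3. Step 2 — apply |x|_p = p^{-v_p(x)} = 13^{-3} = 1/2197.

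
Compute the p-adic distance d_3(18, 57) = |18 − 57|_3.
d_3(18, 57) = 1/3

Step 1 — x − y = 18 − 57 = -39. Step 2 — v_3(-39) = 1 (factor: -39 = −(3^1 · 13); the sign does not affect v_p). Step 3 — |x − y|_3 = 3^{-1} = 1/3.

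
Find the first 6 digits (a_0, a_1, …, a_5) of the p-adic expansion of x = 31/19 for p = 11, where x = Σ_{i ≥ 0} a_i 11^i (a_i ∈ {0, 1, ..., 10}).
(a_0, …, a_5) = (8, 0, 4, 6, 0, 4)

v_11(31/19) = 0 (numerator and denominator both coprime to 11), so x ∈ ℤ_11^×. Compute digits iteratively via a_i = x_i mod 11, x_{i+1} = (x_i − a_i)/11, with x_0 = x:
  x_0 = 31/19;  a_0 = 8;  x_1 = (x_0 − 8)/11 = -11/19
  x_1 = -11/19;  a_1 = 0;  x_2 = (x_1 − 0)/11 = -1/19
  x_2 = -1/19;  a_2 = 4;  x_3 = (x_2 − 4)/11 = -7/19
  x_3 = -7/19;  a_3 = 6;  x_4 = (x_3 − 6)/11 = -11/19
  x_4 = -11/19;  a_4 = 0;  x_5 = (x_4 − 0)/11 = -1/19
  x_5 = -1/19;  a_5 = 4;  x_6 = (x_5 − 4)/11 = -7/19
Digits: (8, 0, 4, 6, 0, 4).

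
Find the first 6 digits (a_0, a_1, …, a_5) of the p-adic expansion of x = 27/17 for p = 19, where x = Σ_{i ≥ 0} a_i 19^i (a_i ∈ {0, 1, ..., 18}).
(a_0, …, a_5) = (15, 6, 3, 11, 5, 12)

v_19(27/17) = 0 (numerator and denominator both coprime to 19), so x ∈ ℤ_19^×. Compute digits iteratively via a_i = x_i mod 19, x_{i+1} = (x_i − a_i)/19, with x_0 = x:
  x_0 = 27/17;  a_0 = 15;  x_1 = (x_0 − 15)/19 = -12/17
  x_1 = -12/17;  a_1 = 6;  x_2 = (x_1 − 6)/19 = -6/17
  x_2 = -6/17;  a_2 = 3;  x_3 = (x_2 − 3)/19 = -3/17
  x_3 = -3/17;  a_3 = 11;  x_4 = (x_3 − 11)/19 = -10/17
  x_4 = -10/17;  a_4 = 5;  x_5 = (x_4 − 5)/19 = -5/17
  x_5 = -5/17;  a_5 = 12;  x_6 = (x_5 − 12)/19 = -11/17
Digits: (15, 6, 3, 11, 5, 12).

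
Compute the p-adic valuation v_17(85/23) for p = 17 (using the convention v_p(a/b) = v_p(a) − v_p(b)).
v_17(85/23) = 1

Factor powers of 17 from the numerator and denominator of the reduced fraction: 85 = 17^1 · 5 and 23 = 17^0 · 23. Apply v_p(a/b) = v_p(a) − v_p(b): v_17(85/23) = 1 − 0 = 1.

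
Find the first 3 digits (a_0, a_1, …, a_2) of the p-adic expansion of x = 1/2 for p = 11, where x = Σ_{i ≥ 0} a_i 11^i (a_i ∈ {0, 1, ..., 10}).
(a_0, …, a_2) = (6, 5, 5)

v_11(1/2) = 0 (numerator and denominator both coprime to 11), so x ∈ ℤ_11^×. Compute digits iteratively via a_i = x_i mod 11, x_{i+1} = (x_i − a_i)/11, with x_0 = x:
  x_0 = 1/2;  a_0 = 6;  x_1 = (x_0 − 6)/11 = -1/2
  x_1 = -1/2;  a_1 = 5;  x_2 = (x_1 − 5)/11 = -1/2
  x_2 = -1/2;  a_2 = 5;  x_3 = (x_2 − 5)/11 = -1/2
Digits: (6, 5, 5).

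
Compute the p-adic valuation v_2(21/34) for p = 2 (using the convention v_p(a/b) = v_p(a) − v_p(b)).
v_2(21/34) = -1

Factor powers of 2 from the numerator and denominator of the reduced fraction: 21 = 2^0 · 21 and 34 = 2^1 · 17. Apply v_p(a/b) = v_p(a) − v_p(b): v_2(21/34) = 0 − 1 = -1.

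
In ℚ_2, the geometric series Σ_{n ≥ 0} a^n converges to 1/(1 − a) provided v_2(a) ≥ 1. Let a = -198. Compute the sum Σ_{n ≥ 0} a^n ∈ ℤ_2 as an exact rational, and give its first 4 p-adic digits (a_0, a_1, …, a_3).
Σ a^n = 1/(1 − a) = 1/199;  first 4 digits = (1, 1, 1, 0)

v_2(a) = 1 ≥ 1, so the series converges in ℤ_2 to 1/(1 − a) = 1/(1 − (-198)) = 1/199. Expand this rational in ℤ_2: compute digits iteratively via d_i = x_i mod 2, x_{i+1} = (x_i − d_i)/2. The first 4 digits are (1, 1, 1, 0).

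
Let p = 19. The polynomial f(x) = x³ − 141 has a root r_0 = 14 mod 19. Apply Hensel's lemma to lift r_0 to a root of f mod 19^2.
r_1 = 90 (mod 361)

Hensel: r_{i+1} = r_i − f(r_i)/f′(r_i) mod 19^{i+2}, where f′(x) = 3x². Iterate:
  r_0 = 14 (mod 19)
  r_1 = 90 (mod 361)
Final: r = 90 with f(r) ≡ 0 mod 19^2.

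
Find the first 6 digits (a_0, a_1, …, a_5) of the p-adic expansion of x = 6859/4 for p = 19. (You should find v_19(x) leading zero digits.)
(a_0, …, a_5) = (0, 0, 0, 5, 14, 4)

v_19(6859/4) = 3, so a_0 = ... = a_2 = 0. Factor out: x = 19^3 · u with u = 1/4 a unit in ℤ_19. Expand u iteratively via a_{v+i} = u_i mod 19, u_{i+1} = (u_i − a_{v+i})/19:
  u_0 = 1/4;  a_3 = 5;  u_1 = (u_0 − 5)/19 = -1/4
  u_1 = -1/4;  a_4 = 14;  u_2 = (u_1 − 14)/19 = -3/4
  u_2 = -3/4;  a_5 = 4;  u_3 = (u_2 − 4)/19 = -1/4
Digits: (0, 0, 0, 5, 14, 4).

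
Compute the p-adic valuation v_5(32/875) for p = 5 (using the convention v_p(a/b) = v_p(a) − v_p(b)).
v_5(32/875) = -3

Factor powers of 5 from the numerator and denominator of the reduced fraction: 32 = 5^0 · 32 and 875 = 5^3 · 7. Apply v_p(a/b) = v_p(a) − v_p(b): v_5(32/875) = 0 − 3 = -3.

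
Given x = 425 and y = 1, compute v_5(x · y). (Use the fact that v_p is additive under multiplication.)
v_5(425) = 2

v_p(x) = 2 (factor: 425 = 5^2 · 17); v_p(y) = 0 (factor: 1 = 5^0 · 1). Additivity: v_p(xy) = v_p(x) + v_p(y) = 2 + 0 = 2. (Direct check: xy = 425 = 5^2 · (17).)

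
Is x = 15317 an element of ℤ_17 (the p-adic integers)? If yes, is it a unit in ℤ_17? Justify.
x ∈ ℤ_17 but not a unit; v_17(x) = 2 > 0

ℤ_17 = {x ∈ ℚ_17 : v_17(x) ≥ 0} and ℤ_17^× = {x ∈ ℤ_17 : v_17(x) = 0}. Here v_17(15317) = v_17(num) − v_17(den) = 2; compare against these criteria.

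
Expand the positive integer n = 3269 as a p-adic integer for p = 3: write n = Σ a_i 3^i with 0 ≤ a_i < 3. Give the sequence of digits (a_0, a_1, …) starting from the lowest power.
(a_0, a_1, …) = (2, 0, 0, 1, 1, 1, 1, 1)

Repeated division by 3 gives the digits low-to-high: 3269 = 2 + 1·3^3 + 1·3^4 + 1·3^5 + 1·3^6 + 1·3^7. Digit sequence: (2, 0, 0, 1, 1, 1, 1, 1).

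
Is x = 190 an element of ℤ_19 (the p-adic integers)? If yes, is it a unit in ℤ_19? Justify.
x ∈ ℤ_19 but not a unit; v_19(x) = 1 > 0

ℤ_19 = {x ∈ ℚ_19 : v_19(x) ≥ 0} and ℤ_19^× = {x ∈ ℤ_19 : v_19(x) = 0}. Here v_19(190) = v_19(num) − v_19(den) = 1; compare against these criteria.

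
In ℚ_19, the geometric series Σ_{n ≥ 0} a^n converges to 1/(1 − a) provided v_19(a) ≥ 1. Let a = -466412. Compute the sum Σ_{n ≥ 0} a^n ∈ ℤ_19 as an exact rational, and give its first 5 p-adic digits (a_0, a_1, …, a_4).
Σ a^n = 1/(1 − a) = 1/466413;  first 5 digits = (1, 0, 0, 8, 15)

v_19(a) = 3 ≥ 1, so the series converges in ℤ_19 to 1/(1 − a) = 1/(1 − (-466412)) = 1/466413. Expand this rational in ℤ_19: compute digits iteratively via d_i = x_i mod 19, x_{i+1} = (x_i − d_i)/19. The first 5 digits are (1, 0, 0, 8, 15).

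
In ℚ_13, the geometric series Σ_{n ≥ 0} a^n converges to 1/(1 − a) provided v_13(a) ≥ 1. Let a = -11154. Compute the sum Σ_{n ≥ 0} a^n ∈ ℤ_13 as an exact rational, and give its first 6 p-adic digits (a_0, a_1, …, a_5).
Σ a^n = 1/(1 − a) = 1/11155;  first 6 digits = (1, 0, 12, 7, 0, 10)

v_13(a) = 2 ≥ 1, so the series converges in ℤ_13 to 1/(1 − a) = 1/(1 − (-11154)) = 1/11155. Expand this rational in ℤ_13: compute digits iteratively via d_i = x_i mod 13, x_{i+1} = (x_i − d_i)/13. The first 6 digits are (1, 0, 12, 7, 0, 10).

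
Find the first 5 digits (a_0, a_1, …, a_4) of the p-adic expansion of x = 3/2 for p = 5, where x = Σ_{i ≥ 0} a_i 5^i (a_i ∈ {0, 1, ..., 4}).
(a_0, …, a_4) = (4, 2, 2, 2, 2)

v_5(3/2) = 0 (numerator and denominator both coprime to 5), so x ∈ ℤ_5^×. Compute digits iteratively via a_i = x_i mod 5, x_{i+1} = (x_i − a_i)/5, with x_0 = x:
  x_0 = 3/2;  a_0 = 4;  x_1 = (x_0 − 4)/5 = -1/2
  x_1 = -1/2;  a_1 = 2;  x_2 = (x_1 − 2)/5 = -1/2
  x_2 = -1/2;  a_2 = 2;  x_3 = (x_2 − 2)/5 = -1/2
  x_3 = -1/2;  a_3 = 2;  x_4 = (x_3 − 2)/5 = -1/2
  x_4 = -1/2;  a_4 = 2;  x_5 = (x_4 − 2)/5 = -1/2
Digits: (4, 2, 2, 2, 2).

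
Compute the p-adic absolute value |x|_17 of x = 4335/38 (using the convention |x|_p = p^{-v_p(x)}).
|4335/38|_17 = 1/289

Step 1 — compute v_17(x) by factoring powers of 17 out of the numerator and denominator: v_17(4335/38) = 2. Step 2 — apply |x|_p = p^{-v_p(x)} = 17^{-2} = 1/289.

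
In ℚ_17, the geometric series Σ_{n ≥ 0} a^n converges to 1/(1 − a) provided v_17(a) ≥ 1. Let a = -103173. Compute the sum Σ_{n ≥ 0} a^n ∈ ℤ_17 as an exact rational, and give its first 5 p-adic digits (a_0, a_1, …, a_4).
Σ a^n = 1/(1 − a) = 1/103174;  first 5 digits = (1, 0, 0, 13, 15)

v_17(a) = 3 ≥ 1, so the series converges in ℤ_17 to 1/(1 − a) = 1/(1 − (-103173)) = 1/103174. Expand this rational in ℤ_17: compute digits iteratively via d_i = x_i mod 17, x_{i+1} = (x_i − d_i)/17. The first 5 digits are (1, 0, 0, 13, 15).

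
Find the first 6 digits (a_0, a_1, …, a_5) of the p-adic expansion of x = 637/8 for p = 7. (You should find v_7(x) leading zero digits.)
(a_0, …, a_5) = (0, 0, 6, 2, 4, 2)

v_7(637/8) = 2, so a_0 = ... = a_1 = 0. Factor out: x = 7^2 · u with u = 13/8 a unit in ℤ_7. Expand u iteratively via a_{v+i} = u_i mod 7, u_{i+1} = (u_i − a_{v+i})/7:
  u_0 = 13/8;  a_2 = 6;  u_1 = (u_0 − 6)/7 = -5/8
  u_1 = -5/8;  a_3 = 2;  u_2 = (u_1 − 2)/7 = -3/8
  u_2 = -3/8;  a_4 = 4;  u_3 = (u_2 − 4)/7 = -5/8
  u_3 = -5/8;  a_5 = 2;  u_4 = (u_3 − 2)/7 = -3/8
Digits: (0, 0, 6, 2, 4, 2).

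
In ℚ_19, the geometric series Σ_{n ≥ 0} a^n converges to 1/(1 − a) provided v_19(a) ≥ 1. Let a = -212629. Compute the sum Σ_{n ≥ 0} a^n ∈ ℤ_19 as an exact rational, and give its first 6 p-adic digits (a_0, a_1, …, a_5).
Σ a^n = 1/(1 − a) = 1/212630;  first 6 digits = (1, 0, 0, 7, 17, 18)

v_19(a) = 3 ≥ 1, so the series converges in ℤ_19 to 1/(1 − a) = 1/(1 − (-212629)) = 1/212630. Expand this rational in ℤ_19: compute digits iteratively via d_i = x_i mod 19, x_{i+1} = (x_i − d_i)/19. The first 6 digits are (1, 0, 0, 7, 17, 18).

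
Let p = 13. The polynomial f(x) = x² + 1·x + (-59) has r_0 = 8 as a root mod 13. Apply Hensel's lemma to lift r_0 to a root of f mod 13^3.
r_2 = 47 (mod 2197)

Hensel: r_{i+1} = r_i − f(r_i)·(f′(r_i))^{-1} mod 13^{i+2}, f′(x) = 2x + 1. Iterate:
  r_0 = 8 (mod 13)
  r_1 = 47 (mod 169)
  r_2 = 47 (mod 2197)
Final: r = 47 satisfies f(r) ≡ 0 mod 13^3.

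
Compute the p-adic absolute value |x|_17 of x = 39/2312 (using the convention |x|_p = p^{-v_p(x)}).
|39/2312|_17 = 289

Step 1 — compute v_17(x) by factoring powers of 17 out of the numerator and denominator: v_17(39/2312) = -2. Step 2 — apply |x|_p = p^{-v_p(x)} = 17^{2} = 289.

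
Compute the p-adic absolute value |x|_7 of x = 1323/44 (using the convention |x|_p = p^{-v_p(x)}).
|1323/44|_7 = 1/49

Step 1 — compute v_7(x) by factoring powers of 7 out of the numerator and denominator: v_7(1323/44) = 2. Step 2 — apply |x|_p = p^{-v_p(x)} = 7^{-2} = 1/49.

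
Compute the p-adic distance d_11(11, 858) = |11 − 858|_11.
d_11(11, 858) = 1/121

Step 1 — x − y = 11 − 858 = -847. Step 2 — v_11(-847) = 2 (factor: -847 = −(11^2 · 7); the sign does not affect v_p). Step 3 — |x − y|_11 = 11^{-2} = 1/121.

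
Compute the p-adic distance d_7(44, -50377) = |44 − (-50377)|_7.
d_7(44, -50377) = 1/16807

Step 1 — x − y = 44 − (-50377) = 50421. Step 2 — v_7(50421) = 5 (factor: 50421 = (7^5 · 3); the sign does not affect v_p). Step 3 — |x − y|_7 = 7^{-5} = 1/16807.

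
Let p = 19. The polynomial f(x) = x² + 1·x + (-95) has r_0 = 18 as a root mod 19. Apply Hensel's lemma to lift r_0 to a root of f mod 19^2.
r_1 = 265 (mod 361)

Hensel: r_{i+1} = r_i − f(r_i)·(f′(r_i))^{-1} mod 19^{i+2}, f′(x) = 2x + 1. Iterate:
  r_0 = 18 (mod 19)
  r_1 = 265 (mod 361)
Final: r = 265 satisfies f(r) ≡ 0 mod 19^2.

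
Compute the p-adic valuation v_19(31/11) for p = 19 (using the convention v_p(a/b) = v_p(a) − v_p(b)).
v_19(31/11) = 0

Factor powers of 19 from the numerator and denominator of the reduced fraction: 31 = 19^0 · 31 and 11 = 19^0 · 11. Apply v_p(a/b) = v_p(a) − v_p(b): v_19(31/11) = 0 − 0 = 0.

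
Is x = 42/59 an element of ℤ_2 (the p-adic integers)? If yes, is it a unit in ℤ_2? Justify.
x ∈ ℤ_2 but not a unit; v_2(x) = 1 > 0

ℤ_2 = {x ∈ ℚ_2 : v_2(x) ≥ 0} and ℤ_2^× = {x ∈ ℤ_2 : v_2(x) = 0}. Here v_2(42/59) = v_2(num) − v_2(den) = 1; compare against these criteria.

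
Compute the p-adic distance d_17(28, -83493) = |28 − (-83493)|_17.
d_17(28, -83493) = 1/83521

Step 1 — x − y = 28 − (-83493) = 83521. Step 2 — v_17(83521) = 4 (factor: 83521 = (17^4 · 1); the sign does not affect v_p). Step 3 — |x − y|_17 = 17^{-4} = 1/83521.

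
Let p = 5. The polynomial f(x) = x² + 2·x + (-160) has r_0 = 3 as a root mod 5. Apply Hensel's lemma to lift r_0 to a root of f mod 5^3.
r_2 = 118 (mod 125)

Hensel: r_{i+1} = r_i − f(r_i)·(f′(r_i))^{-1} mod 5^{i+2}, f′(x) = 2x + 2. Iterate:
  r_0 = 3 (mod 5)
  r_1 = 18 (mod 25)
  r_2 = 118 (mod 125)
Final: r = 118 satisfies f(r) ≡ 0 mod 5^3.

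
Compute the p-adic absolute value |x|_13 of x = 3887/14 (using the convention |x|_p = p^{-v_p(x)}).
|3887/14|_13 = 1/169

Step 1 — compute v_13(x) by factoring powers of 13 out of the numerator and denominator: v_13(3887/14) = 2. Step 2 — apply |x|_p = p^{-v_p(x)} = 13^{-2} = 1/169.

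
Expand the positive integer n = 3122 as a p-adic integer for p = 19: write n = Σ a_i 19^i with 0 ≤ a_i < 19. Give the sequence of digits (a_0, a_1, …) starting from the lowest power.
(a_0, a_1, …) = (6, 12, 8)

Repeated division by 19 gives the digits low-to-high: 3122 = 6 + 12·19^1 + 8·19^2. Digit sequence: (6, 12, 8).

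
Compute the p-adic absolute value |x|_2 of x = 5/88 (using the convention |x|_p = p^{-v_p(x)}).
|5/88|_2 = 8

Step 1 — compute v_2(x) by factoring powers of 2 out of the numerator and denominator: v_2(5/88) = -3. Step 2 — apply |x|_p = p^{-v_p(x)} = 2^{3} = 8.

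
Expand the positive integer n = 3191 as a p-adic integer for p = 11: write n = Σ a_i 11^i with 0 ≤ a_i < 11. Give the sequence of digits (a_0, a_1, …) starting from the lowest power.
(a_0, a_1, …) = (1, 4, 4, 2)

Repeated division by 11 gives the digits low-to-high: 3191 = 1 + 4·11^1 + 4·11^2 + 2·11^3. Digit sequence: (1, 4, 4, 2).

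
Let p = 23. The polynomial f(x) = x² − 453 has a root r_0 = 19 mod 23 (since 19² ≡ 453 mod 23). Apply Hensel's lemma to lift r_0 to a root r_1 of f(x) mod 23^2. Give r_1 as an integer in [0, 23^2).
r_1 = 272 (mod 529)

Hensel's recurrence: r_{i+1} = r_i − f(r_i)·(f′(r_i))^{-1} mod 23^{i+2}, with f′(x) = 2x. Iterate:
  r_0 = 19 (mod 23)
  r_1 = 272 (mod 529)
Final: r_1 = 272, and one checks f(r_1) ≡ 0 mod 23^2.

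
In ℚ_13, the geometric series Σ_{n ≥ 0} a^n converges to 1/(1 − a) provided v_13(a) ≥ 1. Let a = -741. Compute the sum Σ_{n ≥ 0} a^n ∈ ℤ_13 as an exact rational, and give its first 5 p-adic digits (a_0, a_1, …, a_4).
Σ a^n = 1/(1 − a) = 1/742;  first 5 digits = (1, 8, 7, 7, 9)

v_13(a) = 1 ≥ 1, so the series converges in ℤ_13 to 1/(1 − a) = 1/(1 − (-741)) = 1/742. Expand this rational in ℤ_13: compute digits iteratively via d_i = x_i mod 13, x_{i+1} = (x_i − d_i)/13. The first 5 digits are (1, 8, 7, 7, 9).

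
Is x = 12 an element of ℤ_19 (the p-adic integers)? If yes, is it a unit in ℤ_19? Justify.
x ∈ ℤ_19^× (unit); v_19(x) = 0

ℤ_19 = {x ∈ ℚ_19 : v_19(x) ≥ 0} and ℤ_19^× = {x ∈ ℤ_19 : v_19(x) = 0}. Here v_19(12) = v_19(num) − v_19(den) = 0; compare against these criteria.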